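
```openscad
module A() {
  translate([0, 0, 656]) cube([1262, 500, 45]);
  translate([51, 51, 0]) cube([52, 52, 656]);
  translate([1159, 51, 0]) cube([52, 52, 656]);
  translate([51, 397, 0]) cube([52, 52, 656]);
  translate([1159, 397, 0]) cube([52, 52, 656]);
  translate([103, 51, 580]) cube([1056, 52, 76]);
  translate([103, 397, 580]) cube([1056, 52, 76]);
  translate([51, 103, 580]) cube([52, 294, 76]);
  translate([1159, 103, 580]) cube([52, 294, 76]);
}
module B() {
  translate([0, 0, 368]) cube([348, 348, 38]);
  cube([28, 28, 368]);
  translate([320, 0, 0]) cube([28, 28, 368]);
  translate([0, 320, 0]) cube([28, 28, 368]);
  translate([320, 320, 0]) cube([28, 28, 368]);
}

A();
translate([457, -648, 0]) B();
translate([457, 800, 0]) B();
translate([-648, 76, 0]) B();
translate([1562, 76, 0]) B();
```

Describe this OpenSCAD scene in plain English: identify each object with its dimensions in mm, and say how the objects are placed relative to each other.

A is a rectangular dining table. The top is 1262×500×45 mm with its upper surface at z = 701 mm. It stands on four 52×52 mm square legs, each inset 51 mm from the nearest pair of top edges, running from the floor to the underside of the top. Four apron rails, 52 mm thick and 76 mm tall, run between adjacent legs with their top edges flush with the underside of the top and their outer faces flush with the legs' outer faces.

B is a four-legged stool. The seat is 348×348 mm, 38 mm thick, top at z = 406 mm. It stands on four square legs, each 28×28 mm in cross-section, from z = 0 to the seat underside, each flush with a corner of the seat.

Four stools sit around the table at the −y, +y, −x, +x sides.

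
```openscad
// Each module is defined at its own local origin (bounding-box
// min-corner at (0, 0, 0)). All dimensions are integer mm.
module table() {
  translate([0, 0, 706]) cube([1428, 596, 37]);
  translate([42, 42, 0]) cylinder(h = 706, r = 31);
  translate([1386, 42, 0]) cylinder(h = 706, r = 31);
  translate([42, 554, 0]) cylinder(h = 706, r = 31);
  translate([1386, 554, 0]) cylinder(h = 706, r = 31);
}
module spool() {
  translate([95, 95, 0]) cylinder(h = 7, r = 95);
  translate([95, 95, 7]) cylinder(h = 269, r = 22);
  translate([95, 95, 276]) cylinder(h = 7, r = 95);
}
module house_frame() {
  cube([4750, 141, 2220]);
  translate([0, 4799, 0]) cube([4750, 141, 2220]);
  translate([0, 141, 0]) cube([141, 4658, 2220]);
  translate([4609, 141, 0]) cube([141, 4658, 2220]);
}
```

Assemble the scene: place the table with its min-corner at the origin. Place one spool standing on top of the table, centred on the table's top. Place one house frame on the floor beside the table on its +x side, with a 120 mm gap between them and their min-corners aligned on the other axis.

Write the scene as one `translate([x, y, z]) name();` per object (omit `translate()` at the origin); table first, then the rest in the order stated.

table();
translate([619, 203, 743]) spool();
translate([1548, 0, 0]) house_frame();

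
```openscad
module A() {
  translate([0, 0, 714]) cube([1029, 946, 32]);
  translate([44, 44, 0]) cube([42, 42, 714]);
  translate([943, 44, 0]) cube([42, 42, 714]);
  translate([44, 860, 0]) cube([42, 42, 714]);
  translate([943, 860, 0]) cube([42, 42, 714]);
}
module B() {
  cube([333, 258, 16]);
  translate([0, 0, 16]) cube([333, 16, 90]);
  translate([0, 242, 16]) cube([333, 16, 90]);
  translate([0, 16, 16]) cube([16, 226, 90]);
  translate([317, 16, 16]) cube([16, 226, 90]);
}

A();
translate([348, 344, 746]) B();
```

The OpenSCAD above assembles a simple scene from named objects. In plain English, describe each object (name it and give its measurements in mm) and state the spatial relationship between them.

A is a table with a 1029×946 mm rectangular top, 32 mm thick, top surface at z = 746 mm, supported by four 42×42 mm square legs, each inset 44 mm from the nearest pair of top edges, running from the floor.

B is an open-topped rectangular box: outside dimensions 333×258×106 mm, with a uniform wall and base thickness of 16 mm. The base is a full 333×258 slab on the floor; four walls sit on top of the base. The front and back walls (the −y and +y sides) span the full width; the two side walls fit between them.

The open box is on top of the table, centred.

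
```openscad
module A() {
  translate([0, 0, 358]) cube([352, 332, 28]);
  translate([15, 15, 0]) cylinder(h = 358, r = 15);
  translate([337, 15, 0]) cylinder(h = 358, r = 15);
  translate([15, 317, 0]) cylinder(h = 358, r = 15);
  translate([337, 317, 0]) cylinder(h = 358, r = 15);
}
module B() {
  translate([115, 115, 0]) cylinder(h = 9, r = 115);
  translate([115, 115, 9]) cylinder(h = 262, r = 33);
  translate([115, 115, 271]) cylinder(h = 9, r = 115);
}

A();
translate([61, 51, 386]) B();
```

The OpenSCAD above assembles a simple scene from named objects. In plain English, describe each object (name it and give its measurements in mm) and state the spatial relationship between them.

A is a four-legged stool. The seat is 352×332 mm, 28 mm thick, top at z = 386 mm. It stands on four round legs, each 30 mm in diameter, from z = 0 to the seat underside, each leg's axis is inset half a diameter from the nearest pair of seat edges (so the leg's bounding box is flush with the corner).

B is a spool: two coaxial disc flanges of radius 115 mm and thickness 9 mm, joined by a core cylinder of radius 33 mm and height 262 mm. The lower flange rests on z = 0 and the three cylinders share a vertical axis.

The spool is on top of the stool, centred.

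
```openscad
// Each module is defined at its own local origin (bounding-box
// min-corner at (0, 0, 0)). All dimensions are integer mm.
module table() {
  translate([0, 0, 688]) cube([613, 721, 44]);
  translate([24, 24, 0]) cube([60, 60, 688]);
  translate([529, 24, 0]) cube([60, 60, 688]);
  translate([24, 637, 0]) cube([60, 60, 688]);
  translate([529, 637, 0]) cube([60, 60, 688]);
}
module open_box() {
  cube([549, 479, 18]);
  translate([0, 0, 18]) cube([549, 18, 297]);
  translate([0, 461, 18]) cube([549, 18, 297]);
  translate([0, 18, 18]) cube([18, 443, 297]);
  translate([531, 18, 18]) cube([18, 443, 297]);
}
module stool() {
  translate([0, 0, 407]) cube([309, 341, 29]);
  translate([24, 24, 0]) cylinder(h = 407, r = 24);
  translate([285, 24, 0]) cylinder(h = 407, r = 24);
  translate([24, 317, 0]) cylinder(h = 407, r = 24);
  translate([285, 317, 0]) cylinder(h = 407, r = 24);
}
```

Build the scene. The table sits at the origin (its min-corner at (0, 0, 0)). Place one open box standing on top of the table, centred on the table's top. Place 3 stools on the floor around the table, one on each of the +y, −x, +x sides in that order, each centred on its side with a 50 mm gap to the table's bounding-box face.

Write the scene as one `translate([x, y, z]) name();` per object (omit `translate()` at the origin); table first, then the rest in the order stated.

table();
translate([32, 121, 732]) open_box();
translate([152, 771, 0]) stool();
translate([-359, 190, 0]) stool();
translate([663, 190, 0]) stool();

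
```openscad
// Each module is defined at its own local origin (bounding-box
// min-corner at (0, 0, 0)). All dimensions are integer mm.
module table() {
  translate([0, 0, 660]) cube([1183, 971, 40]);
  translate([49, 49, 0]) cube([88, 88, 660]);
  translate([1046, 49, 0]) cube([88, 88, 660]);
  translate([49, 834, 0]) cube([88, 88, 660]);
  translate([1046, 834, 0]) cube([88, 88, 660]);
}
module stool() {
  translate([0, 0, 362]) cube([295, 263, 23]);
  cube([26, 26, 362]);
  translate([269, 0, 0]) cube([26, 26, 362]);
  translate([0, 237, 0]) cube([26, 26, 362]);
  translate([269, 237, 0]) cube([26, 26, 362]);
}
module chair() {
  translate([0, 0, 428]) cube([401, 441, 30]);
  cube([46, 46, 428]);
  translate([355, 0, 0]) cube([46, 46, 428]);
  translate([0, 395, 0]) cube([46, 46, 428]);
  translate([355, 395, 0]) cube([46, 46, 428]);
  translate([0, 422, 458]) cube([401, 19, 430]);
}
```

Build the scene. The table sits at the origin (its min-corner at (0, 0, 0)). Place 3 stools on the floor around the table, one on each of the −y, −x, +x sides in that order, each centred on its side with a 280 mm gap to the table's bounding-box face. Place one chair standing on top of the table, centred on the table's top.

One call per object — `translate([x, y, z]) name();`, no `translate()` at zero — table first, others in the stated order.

table();
translate([444, -543, 0]) stool();
translate([-575, 354, 0]) stool();
translate([1463, 354, 0]) stool();
translate([391, 265, 700]) chair();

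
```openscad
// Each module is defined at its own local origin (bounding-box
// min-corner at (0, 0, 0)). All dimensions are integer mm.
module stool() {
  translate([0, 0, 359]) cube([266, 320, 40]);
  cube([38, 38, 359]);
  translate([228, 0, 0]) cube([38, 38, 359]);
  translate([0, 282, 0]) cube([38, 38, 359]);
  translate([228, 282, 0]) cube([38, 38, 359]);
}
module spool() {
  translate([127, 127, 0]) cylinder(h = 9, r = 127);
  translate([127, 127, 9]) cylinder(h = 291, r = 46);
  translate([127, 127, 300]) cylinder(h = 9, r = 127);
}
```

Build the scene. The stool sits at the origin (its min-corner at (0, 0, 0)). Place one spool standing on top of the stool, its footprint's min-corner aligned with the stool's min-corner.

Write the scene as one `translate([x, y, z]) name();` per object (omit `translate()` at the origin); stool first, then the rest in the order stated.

stool();
translate([0, 0, 399]) spool();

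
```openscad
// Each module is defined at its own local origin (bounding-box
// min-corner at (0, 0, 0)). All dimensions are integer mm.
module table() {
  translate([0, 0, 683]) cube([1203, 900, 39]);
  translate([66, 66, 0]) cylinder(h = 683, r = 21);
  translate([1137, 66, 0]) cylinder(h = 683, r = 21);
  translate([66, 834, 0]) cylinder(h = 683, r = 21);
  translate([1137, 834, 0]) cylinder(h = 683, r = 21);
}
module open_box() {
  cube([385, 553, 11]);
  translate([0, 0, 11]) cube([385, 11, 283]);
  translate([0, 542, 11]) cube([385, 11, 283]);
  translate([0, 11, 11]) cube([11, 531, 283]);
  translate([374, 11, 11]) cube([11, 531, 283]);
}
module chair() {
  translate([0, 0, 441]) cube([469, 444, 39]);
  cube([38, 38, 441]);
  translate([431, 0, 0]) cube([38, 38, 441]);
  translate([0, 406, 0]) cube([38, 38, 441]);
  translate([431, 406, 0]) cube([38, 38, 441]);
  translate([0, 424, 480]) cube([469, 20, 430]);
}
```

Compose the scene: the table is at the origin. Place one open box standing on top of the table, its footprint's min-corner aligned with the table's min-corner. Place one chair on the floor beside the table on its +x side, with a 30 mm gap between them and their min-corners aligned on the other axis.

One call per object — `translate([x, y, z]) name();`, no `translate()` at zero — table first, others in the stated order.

table();
translate([0, 0, 722]) open_box();
translate([1233, 0, 0]) chair();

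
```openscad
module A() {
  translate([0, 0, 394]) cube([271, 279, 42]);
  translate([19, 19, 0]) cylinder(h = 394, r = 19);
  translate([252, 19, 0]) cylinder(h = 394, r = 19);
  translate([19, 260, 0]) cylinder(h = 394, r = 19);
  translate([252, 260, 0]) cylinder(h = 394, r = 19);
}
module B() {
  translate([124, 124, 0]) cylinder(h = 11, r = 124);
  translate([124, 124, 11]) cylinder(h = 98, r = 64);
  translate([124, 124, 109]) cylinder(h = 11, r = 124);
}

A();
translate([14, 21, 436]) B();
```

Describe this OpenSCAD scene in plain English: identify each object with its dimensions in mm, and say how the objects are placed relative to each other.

A is a four-legged stool. The seat is 271×279 mm, 42 mm thick, top at z = 436 mm. It stands on four round legs, each 38 mm in diameter, from z = 0 to the seat underside, each leg's axis is inset half a diameter from the nearest pair of seat edges (so the leg's bounding box is flush with the corner).

B is a spool: two coaxial disc flanges of radius 124 mm and thickness 11 mm, joined by a core cylinder of radius 64 mm and height 98 mm. The lower flange rests on z = 0 and the three cylinders share a vertical axis.

The spool is on top of the stool.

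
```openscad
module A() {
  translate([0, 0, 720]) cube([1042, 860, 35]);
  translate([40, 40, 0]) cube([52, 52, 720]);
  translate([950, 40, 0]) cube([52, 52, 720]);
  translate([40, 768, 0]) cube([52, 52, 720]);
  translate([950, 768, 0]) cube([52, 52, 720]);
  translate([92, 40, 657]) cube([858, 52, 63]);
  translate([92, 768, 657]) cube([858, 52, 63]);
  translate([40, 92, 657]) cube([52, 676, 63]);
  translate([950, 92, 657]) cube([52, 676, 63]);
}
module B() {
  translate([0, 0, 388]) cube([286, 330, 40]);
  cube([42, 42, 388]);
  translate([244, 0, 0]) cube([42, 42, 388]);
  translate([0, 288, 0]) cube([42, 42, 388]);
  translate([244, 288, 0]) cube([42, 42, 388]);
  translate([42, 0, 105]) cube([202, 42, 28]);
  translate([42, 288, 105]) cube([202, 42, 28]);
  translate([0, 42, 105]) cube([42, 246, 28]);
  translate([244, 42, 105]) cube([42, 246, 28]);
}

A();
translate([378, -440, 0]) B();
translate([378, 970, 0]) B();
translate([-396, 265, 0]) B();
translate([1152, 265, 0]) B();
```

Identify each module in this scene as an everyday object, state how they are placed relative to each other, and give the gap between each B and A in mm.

Each stool's nearest face is 110 mm from the table's bounding box.

A is a table. B is a stool. Four stools sit around the table at the −y, +y, −x, +x sides. The gap between each stool and the table is 110 mm.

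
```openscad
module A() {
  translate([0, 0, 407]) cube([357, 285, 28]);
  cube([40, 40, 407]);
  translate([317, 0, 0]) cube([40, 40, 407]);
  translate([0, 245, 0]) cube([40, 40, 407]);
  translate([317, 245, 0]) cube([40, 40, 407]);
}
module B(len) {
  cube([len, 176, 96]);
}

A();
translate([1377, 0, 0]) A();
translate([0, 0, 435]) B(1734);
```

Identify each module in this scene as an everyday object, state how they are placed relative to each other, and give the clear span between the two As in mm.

A is a stool. B is a beam. A beam spans the tops of two stools. The clear span between the two stools is 1020 mm.

Second stool starts at x = 1377; first ends at x = 357; clear span = 1377 − 357 = 1020 mm.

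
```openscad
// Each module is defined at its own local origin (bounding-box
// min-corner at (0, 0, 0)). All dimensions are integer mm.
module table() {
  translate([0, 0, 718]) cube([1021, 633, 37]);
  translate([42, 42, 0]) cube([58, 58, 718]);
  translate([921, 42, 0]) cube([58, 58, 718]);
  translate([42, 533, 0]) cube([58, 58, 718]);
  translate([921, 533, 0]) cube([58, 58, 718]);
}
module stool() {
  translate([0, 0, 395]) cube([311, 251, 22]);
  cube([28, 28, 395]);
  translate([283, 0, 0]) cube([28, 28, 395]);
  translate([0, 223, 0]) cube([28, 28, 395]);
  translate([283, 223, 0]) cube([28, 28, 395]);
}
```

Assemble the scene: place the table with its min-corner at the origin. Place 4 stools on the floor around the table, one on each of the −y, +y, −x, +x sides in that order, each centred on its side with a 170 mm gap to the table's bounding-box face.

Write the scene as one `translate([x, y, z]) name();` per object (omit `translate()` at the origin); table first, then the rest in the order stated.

table();
translate([355, -421, 0]) stool();
translate([355, 803, 0]) stool();
translate([-481, 191, 0]) stool();
translate([1191, 191, 0]) stool();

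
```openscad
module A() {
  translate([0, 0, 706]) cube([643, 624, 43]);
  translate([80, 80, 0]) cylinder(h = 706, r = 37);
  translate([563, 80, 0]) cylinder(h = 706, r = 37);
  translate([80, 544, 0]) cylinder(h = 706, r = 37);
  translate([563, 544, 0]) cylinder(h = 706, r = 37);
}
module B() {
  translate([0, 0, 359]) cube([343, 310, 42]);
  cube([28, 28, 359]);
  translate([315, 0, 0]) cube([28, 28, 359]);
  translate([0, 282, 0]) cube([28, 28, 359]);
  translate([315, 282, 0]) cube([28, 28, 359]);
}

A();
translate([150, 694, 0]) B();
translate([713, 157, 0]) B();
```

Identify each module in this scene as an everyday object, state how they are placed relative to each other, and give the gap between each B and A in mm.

A is a table. B is a stool. Two stools sit around the table at the +y, +x sides. The gap between each stool and the table is 70 mm.

Each stool's nearest face is 70 mm from the table's bounding box.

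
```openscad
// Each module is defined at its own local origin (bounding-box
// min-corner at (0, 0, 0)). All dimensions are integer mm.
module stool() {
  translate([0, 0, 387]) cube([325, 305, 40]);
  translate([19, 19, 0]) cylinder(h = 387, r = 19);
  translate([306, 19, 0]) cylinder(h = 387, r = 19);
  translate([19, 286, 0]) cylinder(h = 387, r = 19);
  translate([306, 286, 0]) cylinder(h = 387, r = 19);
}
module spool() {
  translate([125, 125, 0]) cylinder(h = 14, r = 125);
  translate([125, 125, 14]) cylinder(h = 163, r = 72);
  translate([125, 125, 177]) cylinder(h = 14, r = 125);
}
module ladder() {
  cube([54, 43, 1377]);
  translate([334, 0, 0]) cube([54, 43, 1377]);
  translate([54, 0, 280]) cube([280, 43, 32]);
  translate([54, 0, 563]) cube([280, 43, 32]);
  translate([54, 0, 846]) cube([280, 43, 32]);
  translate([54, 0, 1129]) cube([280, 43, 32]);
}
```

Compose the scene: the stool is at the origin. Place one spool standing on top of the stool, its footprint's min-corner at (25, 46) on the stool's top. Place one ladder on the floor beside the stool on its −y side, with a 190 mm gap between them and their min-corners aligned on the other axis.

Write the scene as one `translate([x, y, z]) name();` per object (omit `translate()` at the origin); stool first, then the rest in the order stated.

stool();
translate([25, 46, 427]) spool();
translate([0, -233, 0]) ladder();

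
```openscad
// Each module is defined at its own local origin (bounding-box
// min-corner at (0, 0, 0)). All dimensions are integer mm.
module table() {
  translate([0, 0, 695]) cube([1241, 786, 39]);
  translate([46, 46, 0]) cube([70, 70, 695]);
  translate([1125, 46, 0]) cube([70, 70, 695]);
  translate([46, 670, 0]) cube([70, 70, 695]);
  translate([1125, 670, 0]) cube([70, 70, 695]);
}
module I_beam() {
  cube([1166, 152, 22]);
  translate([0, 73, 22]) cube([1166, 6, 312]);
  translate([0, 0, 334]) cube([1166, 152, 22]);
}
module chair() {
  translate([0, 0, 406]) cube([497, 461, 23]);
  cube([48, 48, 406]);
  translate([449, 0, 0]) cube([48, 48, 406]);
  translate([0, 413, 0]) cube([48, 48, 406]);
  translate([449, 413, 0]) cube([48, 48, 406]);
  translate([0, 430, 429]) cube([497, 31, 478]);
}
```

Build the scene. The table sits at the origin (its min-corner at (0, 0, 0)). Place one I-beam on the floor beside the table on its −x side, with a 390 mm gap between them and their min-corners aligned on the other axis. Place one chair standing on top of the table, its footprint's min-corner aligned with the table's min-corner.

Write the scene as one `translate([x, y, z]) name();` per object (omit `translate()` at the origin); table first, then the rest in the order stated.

table();
translate([-1556, 0, 0]) I_beam();
translate([0, 0, 734]) chair();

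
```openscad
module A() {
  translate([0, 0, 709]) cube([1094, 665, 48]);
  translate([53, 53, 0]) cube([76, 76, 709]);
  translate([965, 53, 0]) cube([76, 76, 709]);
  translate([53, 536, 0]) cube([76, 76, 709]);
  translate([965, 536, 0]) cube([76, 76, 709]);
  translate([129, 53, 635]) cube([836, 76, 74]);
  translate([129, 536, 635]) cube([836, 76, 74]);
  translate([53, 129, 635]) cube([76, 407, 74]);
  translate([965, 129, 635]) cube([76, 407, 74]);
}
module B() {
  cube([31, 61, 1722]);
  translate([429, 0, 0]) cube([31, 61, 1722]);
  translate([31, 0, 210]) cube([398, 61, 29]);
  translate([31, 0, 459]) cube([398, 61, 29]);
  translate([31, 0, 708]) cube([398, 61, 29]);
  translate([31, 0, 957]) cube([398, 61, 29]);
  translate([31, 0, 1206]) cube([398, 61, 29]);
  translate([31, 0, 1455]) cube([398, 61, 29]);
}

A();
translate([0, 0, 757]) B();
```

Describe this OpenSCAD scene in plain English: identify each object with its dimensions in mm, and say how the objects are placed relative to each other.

A is a table with a 1094×665 mm rectangular top, 48 mm thick, top surface at z = 757 mm, supported by four 76×76 mm square legs, each inset 53 mm from the nearest pair of top edges, running from the floor. Four apron rails, 76 mm thick and 74 mm tall, run between adjacent legs with their top edges flush with the underside of the top and their outer faces flush with the legs' outer faces.

B is a straight ladder. Two 31×61 mm vertical rails, 1722 mm tall, stand 460 mm apart (outside-to-outside) with their front faces coplanar on the −y side. 6 rungs, each 61 mm deep and 29 mm tall, span between the inner faces of the rails, front faces flush with the rails. The lowest rung's underside is at z = 210 mm and rungs are spaced 249 mm apart (underside to underside).

The ladder is on top of the table.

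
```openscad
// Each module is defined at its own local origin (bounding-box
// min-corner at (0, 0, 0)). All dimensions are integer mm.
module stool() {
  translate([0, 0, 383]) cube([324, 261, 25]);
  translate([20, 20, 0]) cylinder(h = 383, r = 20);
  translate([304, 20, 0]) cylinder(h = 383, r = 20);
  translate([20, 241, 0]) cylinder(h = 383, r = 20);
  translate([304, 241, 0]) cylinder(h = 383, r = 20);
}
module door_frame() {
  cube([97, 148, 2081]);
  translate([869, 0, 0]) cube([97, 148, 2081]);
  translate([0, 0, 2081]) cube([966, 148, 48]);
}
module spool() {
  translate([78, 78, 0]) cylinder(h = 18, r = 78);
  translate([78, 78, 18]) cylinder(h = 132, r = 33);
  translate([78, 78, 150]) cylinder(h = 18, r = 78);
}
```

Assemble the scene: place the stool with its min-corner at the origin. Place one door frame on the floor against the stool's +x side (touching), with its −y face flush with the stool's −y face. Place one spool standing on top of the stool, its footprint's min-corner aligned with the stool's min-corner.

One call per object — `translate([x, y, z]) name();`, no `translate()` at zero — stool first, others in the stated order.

stool();
translate([324, 0, 0]) door_frame();
translate([0, 0, 408]) spool();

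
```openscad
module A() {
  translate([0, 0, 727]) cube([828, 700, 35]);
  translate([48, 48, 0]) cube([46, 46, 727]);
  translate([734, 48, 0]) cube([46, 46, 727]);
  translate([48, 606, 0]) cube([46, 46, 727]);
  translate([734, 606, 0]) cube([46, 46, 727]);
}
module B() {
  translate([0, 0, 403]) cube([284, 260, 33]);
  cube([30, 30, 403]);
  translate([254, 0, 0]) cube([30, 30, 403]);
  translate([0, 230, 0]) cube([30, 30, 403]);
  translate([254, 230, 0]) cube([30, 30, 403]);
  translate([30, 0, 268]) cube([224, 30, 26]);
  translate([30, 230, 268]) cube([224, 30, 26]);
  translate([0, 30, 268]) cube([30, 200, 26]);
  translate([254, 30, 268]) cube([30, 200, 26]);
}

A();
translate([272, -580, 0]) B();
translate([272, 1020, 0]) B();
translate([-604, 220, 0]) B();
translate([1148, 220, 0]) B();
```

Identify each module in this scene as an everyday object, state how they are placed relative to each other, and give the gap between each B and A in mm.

Each stool's nearest face is 320 mm from the table's bounding box.

A is a table. B is a stool. Four stools sit around the table at the −y, +y, −x, +x sides. The gap between each stool and the table is 320 mm.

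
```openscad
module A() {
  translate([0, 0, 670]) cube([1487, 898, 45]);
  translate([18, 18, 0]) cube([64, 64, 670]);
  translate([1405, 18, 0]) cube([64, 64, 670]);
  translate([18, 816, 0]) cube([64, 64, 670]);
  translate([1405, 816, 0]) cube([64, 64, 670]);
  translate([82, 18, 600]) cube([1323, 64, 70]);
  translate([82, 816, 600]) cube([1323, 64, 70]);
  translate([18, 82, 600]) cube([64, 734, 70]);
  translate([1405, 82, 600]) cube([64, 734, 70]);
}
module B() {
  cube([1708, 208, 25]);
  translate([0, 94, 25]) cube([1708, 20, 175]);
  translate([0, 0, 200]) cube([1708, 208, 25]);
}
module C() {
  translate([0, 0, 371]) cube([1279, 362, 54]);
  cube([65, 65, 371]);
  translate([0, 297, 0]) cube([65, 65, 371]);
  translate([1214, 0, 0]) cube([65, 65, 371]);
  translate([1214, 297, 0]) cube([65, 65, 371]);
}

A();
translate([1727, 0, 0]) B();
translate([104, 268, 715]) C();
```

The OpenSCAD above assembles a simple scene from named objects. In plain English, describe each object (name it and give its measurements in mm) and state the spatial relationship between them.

A is a table: top 1487 mm (x) × 898 mm (y), 45 mm thick, upper face at z = 715 mm, on four 64×64 mm square legs, each inset 18 mm from the nearest pair of top edges, running from z = 0 to the bottom of the top. Four apron rails, 64 mm thick and 70 mm tall, run between adjacent legs with their top edges flush with the underside of the top and their outer faces flush with the legs' outer faces.

B is an I-beam lying along x, 1708 mm long. Overall section height 225 mm. Two flanges 208 mm wide (y) and 25 mm thick, one on the floor and one at the top; a web 20 mm thick runs between them, centred on the flange width.

C is a long wooden bench with a 1279 mm (x) × 362 mm (y) seat, 54 mm thick, its top surface 425 mm above the floor. Four 65 mm square legs at the seat corners, flush with the edges, run from z = 0 to the seat underside.

The I-beam is on the floor beside the table on its +x side. The bench is on top of the table, centred.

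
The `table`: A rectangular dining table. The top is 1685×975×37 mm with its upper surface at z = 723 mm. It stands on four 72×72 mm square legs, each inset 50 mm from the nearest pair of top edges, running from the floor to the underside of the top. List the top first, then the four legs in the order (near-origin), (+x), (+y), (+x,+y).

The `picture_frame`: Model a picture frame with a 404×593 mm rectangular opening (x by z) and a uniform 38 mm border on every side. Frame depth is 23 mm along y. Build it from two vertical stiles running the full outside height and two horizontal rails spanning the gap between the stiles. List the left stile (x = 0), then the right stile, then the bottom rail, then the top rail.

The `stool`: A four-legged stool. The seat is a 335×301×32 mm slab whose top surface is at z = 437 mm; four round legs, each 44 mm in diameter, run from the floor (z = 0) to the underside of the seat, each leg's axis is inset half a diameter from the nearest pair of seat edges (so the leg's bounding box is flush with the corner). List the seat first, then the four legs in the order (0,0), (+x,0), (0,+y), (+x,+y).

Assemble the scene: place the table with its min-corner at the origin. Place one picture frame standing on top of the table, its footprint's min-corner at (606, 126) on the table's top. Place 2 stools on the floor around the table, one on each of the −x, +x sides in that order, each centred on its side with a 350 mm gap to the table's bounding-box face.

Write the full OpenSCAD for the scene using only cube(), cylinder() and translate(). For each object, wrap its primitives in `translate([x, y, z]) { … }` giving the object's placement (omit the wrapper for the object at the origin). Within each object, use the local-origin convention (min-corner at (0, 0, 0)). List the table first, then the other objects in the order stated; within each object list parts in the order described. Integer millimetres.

translate([0, 0, 686]) cube([1685, 975, 37]);
translate([50, 50, 0]) cube([72, 72, 686]);
translate([1563, 50, 0]) cube([72, 72, 686]);
translate([50, 853, 0]) cube([72, 72, 686]);
translate([1563, 853, 0]) cube([72, 72, 686]);
translate([606, 126, 723]) {
  cube([38, 23, 669]);
  translate([442, 0, 0]) cube([38, 23, 669]);
  translate([38, 0, 0]) cube([404, 23, 38]);
  translate([38, 0, 631]) cube([404, 23, 38]);
}
translate([-685, 337, 0]) {
  translate([0, 0, 405]) cube([335, 301, 32]);
  translate([22, 22, 0]) cylinder(h = 405, r = 22);
  translate([313, 22, 0]) cylinder(h = 405, r = 22);
  translate([22, 279, 0]) cylinder(h = 405, r = 22);
  translate([313, 279, 0]) cylinder(h = 405, r = 22);
}
translate([2035, 337, 0]) {
  translate([0, 0, 405]) cube([335, 301, 32]);
  translate([22, 22, 0]) cylinder(h = 405, r = 22);
  translate([313, 22, 0]) cylinder(h = 405, r = 22);
  translate([22, 279, 0]) cylinder(h = 405, r = 22);
  translate([313, 279, 0]) cylinder(h = 405, r = 22);
}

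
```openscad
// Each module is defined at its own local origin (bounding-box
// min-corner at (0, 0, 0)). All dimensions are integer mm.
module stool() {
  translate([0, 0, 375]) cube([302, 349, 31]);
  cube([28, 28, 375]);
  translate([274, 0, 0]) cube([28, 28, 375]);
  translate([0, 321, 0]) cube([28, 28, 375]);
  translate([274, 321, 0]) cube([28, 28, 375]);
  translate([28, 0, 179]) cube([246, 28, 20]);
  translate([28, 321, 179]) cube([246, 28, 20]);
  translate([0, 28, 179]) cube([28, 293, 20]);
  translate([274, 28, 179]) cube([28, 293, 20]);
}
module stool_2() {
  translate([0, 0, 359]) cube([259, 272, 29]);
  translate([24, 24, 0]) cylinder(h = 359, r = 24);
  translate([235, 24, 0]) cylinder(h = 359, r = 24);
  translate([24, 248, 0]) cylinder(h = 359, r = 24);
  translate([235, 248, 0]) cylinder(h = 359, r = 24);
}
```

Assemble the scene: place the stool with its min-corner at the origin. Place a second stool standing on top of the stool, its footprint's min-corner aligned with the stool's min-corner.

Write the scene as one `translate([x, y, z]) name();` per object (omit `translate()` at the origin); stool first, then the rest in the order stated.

stool();
translate([0, 0, 406]) stool_2();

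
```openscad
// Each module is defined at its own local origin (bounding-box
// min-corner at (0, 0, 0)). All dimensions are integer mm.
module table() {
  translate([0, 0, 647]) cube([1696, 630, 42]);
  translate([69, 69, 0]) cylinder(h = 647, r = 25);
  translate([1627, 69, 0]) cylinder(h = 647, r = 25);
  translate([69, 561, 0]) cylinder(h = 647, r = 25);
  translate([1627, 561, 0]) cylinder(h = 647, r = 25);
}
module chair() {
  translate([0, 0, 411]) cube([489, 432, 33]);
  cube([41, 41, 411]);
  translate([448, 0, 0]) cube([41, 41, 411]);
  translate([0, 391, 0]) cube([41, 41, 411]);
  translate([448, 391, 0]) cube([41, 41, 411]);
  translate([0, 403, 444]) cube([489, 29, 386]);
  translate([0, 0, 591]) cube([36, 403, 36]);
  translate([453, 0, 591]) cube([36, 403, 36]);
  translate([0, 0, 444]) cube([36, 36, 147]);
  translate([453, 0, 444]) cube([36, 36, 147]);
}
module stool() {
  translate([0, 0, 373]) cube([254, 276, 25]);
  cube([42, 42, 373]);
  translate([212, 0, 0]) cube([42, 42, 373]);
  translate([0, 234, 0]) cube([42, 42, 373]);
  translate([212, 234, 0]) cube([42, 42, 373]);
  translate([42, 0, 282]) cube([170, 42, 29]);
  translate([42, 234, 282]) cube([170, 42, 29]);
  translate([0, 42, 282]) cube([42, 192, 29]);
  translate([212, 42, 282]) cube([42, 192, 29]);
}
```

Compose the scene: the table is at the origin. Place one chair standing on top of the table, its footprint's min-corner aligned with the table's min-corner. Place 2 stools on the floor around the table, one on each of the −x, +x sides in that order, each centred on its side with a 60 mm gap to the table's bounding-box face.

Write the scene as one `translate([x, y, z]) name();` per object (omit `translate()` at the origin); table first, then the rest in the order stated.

table();
translate([0, 0, 689]) chair();
translate([-314, 177, 0]) stool();
translate([1756, 177, 0]) stool();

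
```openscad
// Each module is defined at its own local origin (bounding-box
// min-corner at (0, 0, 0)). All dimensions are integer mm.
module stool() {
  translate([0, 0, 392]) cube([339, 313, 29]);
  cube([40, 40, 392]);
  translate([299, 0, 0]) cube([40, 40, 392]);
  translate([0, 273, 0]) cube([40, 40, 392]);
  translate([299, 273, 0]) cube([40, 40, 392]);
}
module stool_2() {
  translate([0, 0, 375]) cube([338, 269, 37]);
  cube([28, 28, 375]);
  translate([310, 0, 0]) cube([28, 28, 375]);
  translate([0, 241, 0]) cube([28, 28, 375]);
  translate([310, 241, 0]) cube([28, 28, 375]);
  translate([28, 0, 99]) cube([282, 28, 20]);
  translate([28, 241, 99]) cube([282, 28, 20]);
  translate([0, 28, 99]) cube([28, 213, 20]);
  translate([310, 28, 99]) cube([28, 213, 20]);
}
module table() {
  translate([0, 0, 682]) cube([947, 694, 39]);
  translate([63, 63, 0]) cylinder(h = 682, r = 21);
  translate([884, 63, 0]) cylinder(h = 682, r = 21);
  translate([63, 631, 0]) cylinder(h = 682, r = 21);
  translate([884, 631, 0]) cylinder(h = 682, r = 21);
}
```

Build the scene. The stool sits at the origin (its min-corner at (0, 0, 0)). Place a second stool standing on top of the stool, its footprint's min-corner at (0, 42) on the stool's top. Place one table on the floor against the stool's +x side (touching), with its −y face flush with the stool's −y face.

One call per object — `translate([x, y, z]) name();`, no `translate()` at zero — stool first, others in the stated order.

stool();
translate([0, 42, 421]) stool_2();
translate([339, 0, 0]) table();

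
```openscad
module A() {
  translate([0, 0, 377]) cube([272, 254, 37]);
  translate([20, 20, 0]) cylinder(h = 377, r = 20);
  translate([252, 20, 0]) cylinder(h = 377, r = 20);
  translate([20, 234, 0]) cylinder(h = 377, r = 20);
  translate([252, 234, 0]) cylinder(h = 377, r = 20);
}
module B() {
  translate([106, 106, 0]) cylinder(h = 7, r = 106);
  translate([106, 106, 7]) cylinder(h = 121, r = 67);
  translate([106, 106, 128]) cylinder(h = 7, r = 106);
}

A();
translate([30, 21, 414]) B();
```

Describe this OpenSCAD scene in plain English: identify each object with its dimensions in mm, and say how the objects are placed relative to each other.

A is a four-legged stool. The seat is 272×254 mm, 37 mm thick, top at z = 414 mm. It stands on four round legs, each 40 mm in diameter, from z = 0 to the seat underside, each leg's axis is inset half a diameter from the nearest pair of seat edges (so the leg's bounding box is flush with the corner).

B is a spool: two coaxial disc flanges of radius 106 mm and thickness 7 mm, joined by a core cylinder of radius 67 mm and height 121 mm. The lower flange rests on z = 0 and the three cylinders share a vertical axis.

The spool is on top of the stool, centred.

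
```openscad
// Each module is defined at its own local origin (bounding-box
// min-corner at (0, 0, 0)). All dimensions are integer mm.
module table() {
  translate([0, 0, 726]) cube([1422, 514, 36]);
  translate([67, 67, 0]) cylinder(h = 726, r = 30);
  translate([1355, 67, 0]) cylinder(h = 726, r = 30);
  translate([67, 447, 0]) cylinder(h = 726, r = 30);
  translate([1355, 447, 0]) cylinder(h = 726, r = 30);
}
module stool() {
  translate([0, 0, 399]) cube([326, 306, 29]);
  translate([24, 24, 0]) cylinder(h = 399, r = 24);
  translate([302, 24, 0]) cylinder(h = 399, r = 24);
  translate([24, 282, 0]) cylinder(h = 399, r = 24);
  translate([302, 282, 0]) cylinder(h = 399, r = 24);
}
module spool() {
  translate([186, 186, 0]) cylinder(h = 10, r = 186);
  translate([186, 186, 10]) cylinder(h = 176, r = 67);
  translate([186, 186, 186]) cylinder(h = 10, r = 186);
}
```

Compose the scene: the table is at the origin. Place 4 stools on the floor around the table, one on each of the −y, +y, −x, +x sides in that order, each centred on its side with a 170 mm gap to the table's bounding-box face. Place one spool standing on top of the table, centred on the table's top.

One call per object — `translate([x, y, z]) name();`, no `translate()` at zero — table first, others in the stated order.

table();
translate([548, -476, 0]) stool();
translate([548, 684, 0]) stool();
translate([-496, 104, 0]) stool();
translate([1592, 104, 0]) stool();
translate([525, 71, 762]) spool();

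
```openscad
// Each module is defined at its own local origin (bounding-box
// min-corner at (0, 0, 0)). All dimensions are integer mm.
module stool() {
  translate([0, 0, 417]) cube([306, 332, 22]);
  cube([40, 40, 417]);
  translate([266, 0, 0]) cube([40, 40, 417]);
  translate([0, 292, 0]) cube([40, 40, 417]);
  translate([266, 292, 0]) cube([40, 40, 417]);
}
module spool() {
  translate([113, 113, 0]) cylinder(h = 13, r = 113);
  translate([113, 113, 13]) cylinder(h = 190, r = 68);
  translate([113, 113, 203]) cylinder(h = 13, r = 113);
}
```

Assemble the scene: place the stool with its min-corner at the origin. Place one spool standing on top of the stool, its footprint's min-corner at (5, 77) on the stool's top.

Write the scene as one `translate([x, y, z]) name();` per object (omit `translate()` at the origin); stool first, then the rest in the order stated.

stool();
translate([5, 77, 439]) spool();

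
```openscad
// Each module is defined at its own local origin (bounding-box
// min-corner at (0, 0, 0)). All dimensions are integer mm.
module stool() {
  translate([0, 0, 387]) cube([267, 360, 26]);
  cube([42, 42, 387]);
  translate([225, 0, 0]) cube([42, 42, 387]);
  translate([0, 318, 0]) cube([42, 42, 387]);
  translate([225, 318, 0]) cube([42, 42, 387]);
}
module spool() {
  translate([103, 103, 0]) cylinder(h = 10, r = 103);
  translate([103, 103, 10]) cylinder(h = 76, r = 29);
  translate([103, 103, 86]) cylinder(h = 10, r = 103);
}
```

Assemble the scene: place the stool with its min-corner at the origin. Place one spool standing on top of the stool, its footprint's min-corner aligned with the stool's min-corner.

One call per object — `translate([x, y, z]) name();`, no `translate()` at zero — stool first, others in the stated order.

stool();
translate([0, 0, 413]) spool();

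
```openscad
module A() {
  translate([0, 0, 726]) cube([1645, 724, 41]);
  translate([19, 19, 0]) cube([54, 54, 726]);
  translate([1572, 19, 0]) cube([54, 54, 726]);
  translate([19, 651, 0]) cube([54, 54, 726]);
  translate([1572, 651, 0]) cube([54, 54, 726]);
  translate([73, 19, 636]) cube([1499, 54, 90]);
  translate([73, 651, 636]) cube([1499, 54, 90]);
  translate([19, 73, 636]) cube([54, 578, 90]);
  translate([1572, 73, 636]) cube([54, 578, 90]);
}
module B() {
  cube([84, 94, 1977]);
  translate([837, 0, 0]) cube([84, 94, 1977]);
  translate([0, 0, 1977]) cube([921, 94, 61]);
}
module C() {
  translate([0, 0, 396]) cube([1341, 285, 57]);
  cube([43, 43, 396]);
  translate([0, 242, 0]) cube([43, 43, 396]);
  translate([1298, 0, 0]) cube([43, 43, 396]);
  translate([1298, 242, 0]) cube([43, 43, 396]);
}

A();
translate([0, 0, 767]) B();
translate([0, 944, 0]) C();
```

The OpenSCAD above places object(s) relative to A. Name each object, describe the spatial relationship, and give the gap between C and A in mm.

A is a table. B is a door frame. C is a bench. The door frame is on top of the table. The bench is on the floor beside the table on its +y side. The gap between the bench and the table is 220 mm.

The bench's nearest face is 220 mm from the table's +y face.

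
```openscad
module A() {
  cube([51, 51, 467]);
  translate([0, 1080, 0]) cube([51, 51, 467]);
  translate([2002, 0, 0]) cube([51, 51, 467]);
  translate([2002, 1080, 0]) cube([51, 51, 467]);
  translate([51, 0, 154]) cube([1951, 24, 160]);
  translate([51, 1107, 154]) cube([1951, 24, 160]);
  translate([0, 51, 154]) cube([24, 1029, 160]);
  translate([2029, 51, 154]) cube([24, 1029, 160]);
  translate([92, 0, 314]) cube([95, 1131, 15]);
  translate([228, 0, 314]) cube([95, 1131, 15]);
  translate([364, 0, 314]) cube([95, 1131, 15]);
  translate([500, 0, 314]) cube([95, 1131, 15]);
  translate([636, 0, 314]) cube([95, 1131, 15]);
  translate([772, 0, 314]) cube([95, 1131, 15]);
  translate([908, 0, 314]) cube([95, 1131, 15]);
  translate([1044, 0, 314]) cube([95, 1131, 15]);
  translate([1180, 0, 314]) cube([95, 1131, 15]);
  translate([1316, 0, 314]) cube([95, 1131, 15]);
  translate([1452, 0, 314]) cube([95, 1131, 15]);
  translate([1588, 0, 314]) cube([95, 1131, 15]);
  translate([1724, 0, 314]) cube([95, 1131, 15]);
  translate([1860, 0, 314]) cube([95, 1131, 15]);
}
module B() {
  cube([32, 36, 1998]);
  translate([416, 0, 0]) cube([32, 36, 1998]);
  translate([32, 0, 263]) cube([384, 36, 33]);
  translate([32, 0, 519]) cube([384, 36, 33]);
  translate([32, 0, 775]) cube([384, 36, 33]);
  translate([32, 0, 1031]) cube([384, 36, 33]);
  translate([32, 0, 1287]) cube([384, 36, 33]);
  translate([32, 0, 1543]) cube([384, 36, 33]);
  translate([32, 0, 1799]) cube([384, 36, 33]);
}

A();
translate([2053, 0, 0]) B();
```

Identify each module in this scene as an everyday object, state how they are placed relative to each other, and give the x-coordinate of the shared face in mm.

The bed frame's +x face and the ladder's −x face are both at x = 2053 mm.

A is a bed frame. B is a ladder. The ladder is against the bed frame's +x side, with their −y faces flush. The x-coordinate of the shared face is 2053 mm.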